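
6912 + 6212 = 13124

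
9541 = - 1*( - 9541) 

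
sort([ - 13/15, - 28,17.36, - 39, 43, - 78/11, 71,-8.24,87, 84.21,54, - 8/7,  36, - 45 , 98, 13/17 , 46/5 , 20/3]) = [ - 45, - 39 ,  -  28, - 8.24 ,- 78/11,-8/7, - 13/15, 13/17, 20/3,46/5, 17.36,36, 43, 54, 71,  84.21 , 87,98]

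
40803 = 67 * 609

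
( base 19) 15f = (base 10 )471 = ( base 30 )FL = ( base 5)3341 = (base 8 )727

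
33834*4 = 135336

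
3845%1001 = 842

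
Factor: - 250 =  - 2^1*5^3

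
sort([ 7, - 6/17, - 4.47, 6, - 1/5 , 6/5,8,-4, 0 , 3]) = [ - 4.47,  -  4,-6/17, - 1/5, 0  ,  6/5, 3, 6,7, 8]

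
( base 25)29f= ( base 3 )2001012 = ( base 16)5D2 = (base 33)1c5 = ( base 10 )1490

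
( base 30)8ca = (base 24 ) D3A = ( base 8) 16622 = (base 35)66A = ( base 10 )7570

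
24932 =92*271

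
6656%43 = 34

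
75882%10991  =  9936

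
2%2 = 0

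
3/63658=3/63658   =  0.00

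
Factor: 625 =5^4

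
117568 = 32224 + 85344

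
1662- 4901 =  - 3239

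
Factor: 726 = 2^1 * 3^1 * 11^2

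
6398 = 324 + 6074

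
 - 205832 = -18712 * 11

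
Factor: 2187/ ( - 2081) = - 3^7 *2081^( - 1 )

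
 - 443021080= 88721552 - 531742632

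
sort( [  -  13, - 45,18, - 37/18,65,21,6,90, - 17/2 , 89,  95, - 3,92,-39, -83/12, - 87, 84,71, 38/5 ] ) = [ - 87, - 45, - 39, - 13, - 17/2, - 83/12, -3,  -  37/18 , 6,38/5,18,21,65, 71, 84,  89,90,  92, 95] 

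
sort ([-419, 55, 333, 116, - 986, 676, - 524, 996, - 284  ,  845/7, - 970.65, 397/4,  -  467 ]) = [ - 986 ,  -  970.65, - 524 , - 467, - 419,- 284, 55, 397/4, 116,  845/7, 333,676, 996] 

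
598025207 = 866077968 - 268052761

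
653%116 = 73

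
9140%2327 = 2159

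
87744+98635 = 186379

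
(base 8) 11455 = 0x132D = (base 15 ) 16c4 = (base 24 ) 8CD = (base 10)4909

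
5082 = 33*154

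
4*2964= 11856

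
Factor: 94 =2^1 * 47^1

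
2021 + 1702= 3723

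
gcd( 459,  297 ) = 27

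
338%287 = 51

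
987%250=237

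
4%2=0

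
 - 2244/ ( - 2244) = 1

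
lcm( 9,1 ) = 9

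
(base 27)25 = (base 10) 59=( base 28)23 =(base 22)2F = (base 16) 3B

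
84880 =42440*2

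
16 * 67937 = 1086992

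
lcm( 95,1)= 95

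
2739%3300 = 2739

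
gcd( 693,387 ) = 9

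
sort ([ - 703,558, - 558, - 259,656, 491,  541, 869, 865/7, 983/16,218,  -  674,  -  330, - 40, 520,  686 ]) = [ - 703, - 674, - 558, - 330, - 259, - 40, 983/16, 865/7,218,491 , 520, 541, 558, 656 , 686, 869] 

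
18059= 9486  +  8573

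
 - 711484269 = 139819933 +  - 851304202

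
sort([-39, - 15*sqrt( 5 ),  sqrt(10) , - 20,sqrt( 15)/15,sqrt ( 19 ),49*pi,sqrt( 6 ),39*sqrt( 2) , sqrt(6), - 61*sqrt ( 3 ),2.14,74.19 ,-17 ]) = [ - 61*sqrt(3) , - 39,-15 * sqrt(5), - 20,-17,sqrt (15)/15,2.14 , sqrt (6 ), sqrt (6 ) , sqrt( 10), sqrt (19 ),39*sqrt(2), 74.19,49 * pi ]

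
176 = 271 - 95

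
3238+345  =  3583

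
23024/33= 23024/33=   697.70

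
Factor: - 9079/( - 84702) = 2^( - 1 )* 3^( -1 )*7^1*19^ ( - 1 )*743^( - 1)*1297^1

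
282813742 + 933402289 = 1216216031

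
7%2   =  1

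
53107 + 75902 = 129009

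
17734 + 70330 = 88064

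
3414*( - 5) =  -17070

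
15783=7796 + 7987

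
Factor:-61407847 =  - 683^1*89909^1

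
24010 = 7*3430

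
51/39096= 17/13032= 0.00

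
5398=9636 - 4238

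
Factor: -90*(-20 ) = 1800 = 2^3*3^2*5^2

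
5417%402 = 191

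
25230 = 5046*5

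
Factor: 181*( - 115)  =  -20815 = -  5^1*23^1*181^1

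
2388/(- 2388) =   -  1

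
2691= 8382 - 5691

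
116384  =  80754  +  35630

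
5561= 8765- 3204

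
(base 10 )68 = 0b1000100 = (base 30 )28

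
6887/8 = 860 + 7/8 = 860.88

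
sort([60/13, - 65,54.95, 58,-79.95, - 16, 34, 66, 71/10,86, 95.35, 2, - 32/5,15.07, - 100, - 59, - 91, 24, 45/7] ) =[ - 100, - 91,  -  79.95, - 65, - 59, - 16, - 32/5,2, 60/13,45/7,71/10,15.07, 24, 34 , 54.95,58, 66, 86, 95.35]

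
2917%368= 341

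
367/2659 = 367/2659= 0.14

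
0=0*79251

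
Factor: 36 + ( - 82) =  - 46 = - 2^1*23^1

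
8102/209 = 38 + 160/209 = 38.77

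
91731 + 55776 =147507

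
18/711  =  2/79 = 0.03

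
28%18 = 10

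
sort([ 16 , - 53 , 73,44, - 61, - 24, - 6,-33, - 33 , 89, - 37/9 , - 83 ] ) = [ - 83, - 61, - 53, - 33, - 33,- 24, - 6 ,-37/9,  16,44, 73, 89]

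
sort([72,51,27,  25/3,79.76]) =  [25/3 , 27, 51,72,79.76 ] 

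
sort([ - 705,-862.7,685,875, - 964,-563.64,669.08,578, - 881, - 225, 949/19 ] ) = [ - 964 , - 881, - 862.7, - 705, - 563.64, - 225,949/19, 578,669.08,685, 875 ] 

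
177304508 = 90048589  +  87255919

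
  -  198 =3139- 3337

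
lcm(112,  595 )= 9520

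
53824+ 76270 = 130094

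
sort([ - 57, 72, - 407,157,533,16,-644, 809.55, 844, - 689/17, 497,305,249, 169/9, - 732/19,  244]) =[-644,-407, - 57, -689/17,  -  732/19, 16, 169/9 , 72, 157, 244,249, 305, 497, 533, 809.55,844] 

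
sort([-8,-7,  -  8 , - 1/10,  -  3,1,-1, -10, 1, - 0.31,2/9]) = [ - 10,  -  8, - 8, - 7, - 3, -1,- 0.31, - 1/10,2/9,1,1 ]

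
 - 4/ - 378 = 2/189 = 0.01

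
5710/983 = 5710/983 = 5.81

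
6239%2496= 1247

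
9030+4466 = 13496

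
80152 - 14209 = 65943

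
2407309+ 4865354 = 7272663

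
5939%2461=1017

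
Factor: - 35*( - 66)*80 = 2^5 * 3^1*5^2*7^1*11^1   =  184800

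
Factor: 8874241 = 8874241^1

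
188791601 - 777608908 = -588817307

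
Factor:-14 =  - 2^1*7^1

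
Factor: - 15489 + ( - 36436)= - 5^2*31^1 * 67^1 =- 51925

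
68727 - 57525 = 11202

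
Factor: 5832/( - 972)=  - 2^1*3^1 = - 6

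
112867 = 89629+23238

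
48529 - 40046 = 8483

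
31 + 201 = 232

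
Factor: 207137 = 7^1 * 127^1 * 233^1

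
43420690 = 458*94805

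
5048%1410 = 818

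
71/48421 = 71/48421 = 0.00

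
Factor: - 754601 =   -  73^1* 10337^1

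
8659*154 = 1333486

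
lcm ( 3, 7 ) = 21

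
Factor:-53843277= - 3^1*67^1*267877^1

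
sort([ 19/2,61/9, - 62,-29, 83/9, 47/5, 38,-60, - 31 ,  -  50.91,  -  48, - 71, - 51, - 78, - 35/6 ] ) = [ -78, - 71, - 62, - 60, - 51, - 50.91, - 48 ,-31, - 29, - 35/6,61/9,83/9, 47/5, 19/2,  38]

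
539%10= 9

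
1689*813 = 1373157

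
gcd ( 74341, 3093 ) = 1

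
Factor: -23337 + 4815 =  - 18522 =- 2^1*3^3*7^3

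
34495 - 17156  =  17339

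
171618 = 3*57206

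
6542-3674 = 2868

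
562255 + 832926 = 1395181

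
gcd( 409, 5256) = 1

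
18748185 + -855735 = 17892450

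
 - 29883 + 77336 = 47453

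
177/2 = 177/2 = 88.50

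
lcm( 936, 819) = 6552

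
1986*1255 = 2492430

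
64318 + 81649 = 145967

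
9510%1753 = 745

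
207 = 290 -83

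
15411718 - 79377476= - 63965758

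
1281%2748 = 1281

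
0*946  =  0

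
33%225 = 33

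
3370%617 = 285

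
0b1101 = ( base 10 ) 13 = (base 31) D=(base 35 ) d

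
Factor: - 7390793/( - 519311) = 13^( - 1 )*43^( - 1 )*577^1*929^( - 1)*12809^1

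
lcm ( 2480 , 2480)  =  2480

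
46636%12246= 9898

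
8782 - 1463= 7319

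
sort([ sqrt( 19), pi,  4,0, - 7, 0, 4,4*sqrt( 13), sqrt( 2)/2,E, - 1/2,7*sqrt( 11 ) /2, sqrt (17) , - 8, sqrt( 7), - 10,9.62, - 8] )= [  -  10 , - 8,-8, -7, - 1/2, 0,0,sqrt(2)/2,sqrt(7) , E, pi,4,4,sqrt( 17 ),sqrt( 19), 9.62  ,  7*sqrt( 11)/2, 4*sqrt ( 13 ) ]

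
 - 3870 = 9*(-430 )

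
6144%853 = 173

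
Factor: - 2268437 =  - 2268437^1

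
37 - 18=19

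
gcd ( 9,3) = 3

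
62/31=2 =2.00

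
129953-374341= - 244388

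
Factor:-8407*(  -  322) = 2707054 = 2^1*7^2*23^1*1201^1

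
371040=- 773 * ( - 480) 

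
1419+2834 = 4253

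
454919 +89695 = 544614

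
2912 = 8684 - 5772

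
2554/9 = 2554/9 =283.78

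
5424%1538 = 810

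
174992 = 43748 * 4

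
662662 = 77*8606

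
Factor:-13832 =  - 2^3*7^1*13^1*19^1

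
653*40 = 26120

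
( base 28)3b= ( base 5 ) 340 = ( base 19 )50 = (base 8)137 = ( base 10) 95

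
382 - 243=139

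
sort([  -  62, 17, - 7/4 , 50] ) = [ - 62, - 7/4,17,  50]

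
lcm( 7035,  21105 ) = 21105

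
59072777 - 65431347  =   - 6358570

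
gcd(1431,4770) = 477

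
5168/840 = 646/105 = 6.15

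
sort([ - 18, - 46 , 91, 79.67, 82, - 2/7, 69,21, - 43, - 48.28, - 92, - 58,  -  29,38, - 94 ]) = [ - 94, - 92, - 58, - 48.28,- 46 ,-43, - 29, - 18, -2/7,21,38,69,79.67, 82, 91] 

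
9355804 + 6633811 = 15989615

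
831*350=290850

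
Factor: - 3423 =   -  3^1*7^1*163^1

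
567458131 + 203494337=770952468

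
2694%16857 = 2694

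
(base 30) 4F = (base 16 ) 87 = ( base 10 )135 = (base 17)7g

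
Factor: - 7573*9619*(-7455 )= 3^1*5^1*7^1 * 71^1 * 7573^1 *9619^1 = 543057141585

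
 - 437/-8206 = 437/8206=0.05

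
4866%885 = 441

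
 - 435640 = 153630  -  589270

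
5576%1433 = 1277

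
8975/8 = 1121 + 7/8 = 1121.88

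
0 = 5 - 5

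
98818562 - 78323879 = 20494683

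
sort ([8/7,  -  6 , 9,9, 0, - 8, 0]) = [ - 8,-6, 0,0,8/7, 9, 9 ] 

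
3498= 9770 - 6272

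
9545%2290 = 385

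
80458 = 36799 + 43659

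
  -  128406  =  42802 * ( - 3)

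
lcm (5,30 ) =30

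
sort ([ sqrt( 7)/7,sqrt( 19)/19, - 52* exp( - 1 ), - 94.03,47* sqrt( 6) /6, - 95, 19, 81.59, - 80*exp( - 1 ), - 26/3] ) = [  -  95, - 94.03, - 80 * exp(-1),- 52*exp( - 1),-26/3,sqrt( 19 ) /19,sqrt( 7) /7,19, 47*sqrt ( 6)/6 , 81.59 ]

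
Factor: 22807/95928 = 2^( - 3)*3^( - 1) *7^( - 1)*571^( - 1)*22807^1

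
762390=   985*774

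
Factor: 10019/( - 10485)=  - 3^(-2)*5^(-1)*43^1 = - 43/45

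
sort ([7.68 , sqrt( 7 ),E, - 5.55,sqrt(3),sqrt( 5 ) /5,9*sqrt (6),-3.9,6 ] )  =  [ - 5.55, - 3.9,sqrt( 5 ) /5,sqrt( 3), sqrt( 7), E,6,7.68,9*sqrt( 6)]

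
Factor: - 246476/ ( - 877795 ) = 2^2 * 5^( - 1 )*17^( - 1 )*23^( - 1)*43^1*449^(  -  1 )*1433^1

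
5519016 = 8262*668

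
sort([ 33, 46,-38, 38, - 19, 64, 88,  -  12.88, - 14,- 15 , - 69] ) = [ -69, - 38,  -  19,  -  15 , - 14, - 12.88,33, 38,46, 64,88]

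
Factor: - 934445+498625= - 435820 = -  2^2*5^1*7^1*11^1 * 283^1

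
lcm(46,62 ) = 1426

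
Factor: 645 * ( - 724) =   -  466980 = - 2^2*3^1* 5^1*43^1*181^1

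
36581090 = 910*40199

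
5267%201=41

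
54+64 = 118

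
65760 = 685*96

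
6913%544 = 385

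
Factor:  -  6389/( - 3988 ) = 2^( - 2)*997^( - 1)*6389^1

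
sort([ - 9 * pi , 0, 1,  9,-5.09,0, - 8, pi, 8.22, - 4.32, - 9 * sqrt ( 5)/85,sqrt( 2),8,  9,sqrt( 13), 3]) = [ - 9*pi, - 8 , - 5.09 , - 4.32, - 9 * sqrt( 5)/85 , 0, 0,1, sqrt ( 2),  3, pi,  sqrt( 13 ),  8,8.22, 9,9]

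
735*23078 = 16962330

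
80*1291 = 103280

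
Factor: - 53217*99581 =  - 5299402077 = -3^6*73^1*99581^1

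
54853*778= 42675634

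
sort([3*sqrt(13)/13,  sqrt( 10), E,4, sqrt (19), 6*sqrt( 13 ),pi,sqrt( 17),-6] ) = [ - 6 , 3*sqrt( 13)/13,E,pi, sqrt(10 ), 4,  sqrt ( 17), sqrt(19),6*sqrt( 13)]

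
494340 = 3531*140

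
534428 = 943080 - 408652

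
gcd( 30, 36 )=6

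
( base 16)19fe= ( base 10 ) 6654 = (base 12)3a26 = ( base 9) 10113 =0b1100111111110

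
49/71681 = 49/71681 = 0.00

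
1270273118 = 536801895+733471223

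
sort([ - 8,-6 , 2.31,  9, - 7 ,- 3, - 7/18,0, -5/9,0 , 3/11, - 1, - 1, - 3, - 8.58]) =[-8.58, - 8, - 7, - 6, - 3,-3 , - 1 , - 1, - 5/9, - 7/18, 0, 0 , 3/11, 2.31,9]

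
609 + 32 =641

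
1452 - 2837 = -1385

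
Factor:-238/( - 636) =2^(-1 )*3^ ( - 1 )*7^1*17^1*53^ ( - 1 )=119/318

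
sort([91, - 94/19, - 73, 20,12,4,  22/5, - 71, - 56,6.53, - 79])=[ - 79,- 73,-71, - 56, - 94/19, 4,22/5,6.53, 12,20,  91 ] 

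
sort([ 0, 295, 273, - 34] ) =[ - 34, 0, 273 , 295]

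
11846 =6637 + 5209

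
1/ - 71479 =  - 1 + 71478/71479 = - 0.00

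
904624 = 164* 5516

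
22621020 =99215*228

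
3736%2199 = 1537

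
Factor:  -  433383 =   -  3^1*144461^1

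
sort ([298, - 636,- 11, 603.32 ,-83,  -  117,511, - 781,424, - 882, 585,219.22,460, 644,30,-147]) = [ - 882, - 781,  -  636 , - 147, - 117, - 83,-11,30,  219.22,  298,424,460,511 , 585,603.32, 644] 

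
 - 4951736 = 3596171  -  8547907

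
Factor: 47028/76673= 2^2*3^1*3919^1 * 76673^( - 1) 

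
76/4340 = 19/1085 = 0.02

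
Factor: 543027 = 3^1*31^1*5839^1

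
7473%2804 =1865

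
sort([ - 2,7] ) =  [ - 2, 7]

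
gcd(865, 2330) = 5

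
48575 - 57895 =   -  9320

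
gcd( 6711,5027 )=1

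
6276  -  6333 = - 57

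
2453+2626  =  5079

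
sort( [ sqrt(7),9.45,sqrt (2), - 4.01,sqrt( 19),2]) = [ - 4.01, sqrt( 2),2,sqrt( 7), sqrt (19 ),9.45 ]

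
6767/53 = 6767/53 = 127.68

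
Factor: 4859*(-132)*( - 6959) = 2^2* 3^1*11^1*43^1*113^1*6959^1 = 4463419092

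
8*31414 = 251312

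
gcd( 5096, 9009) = 91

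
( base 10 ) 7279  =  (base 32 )73F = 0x1C6F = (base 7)30136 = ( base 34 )6A3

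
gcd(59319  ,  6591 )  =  6591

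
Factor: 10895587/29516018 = 2^( - 1 )*7^(-1)*47^1 * 53^( - 1 )  *  39779^(-1 )*231821^1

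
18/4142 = 9/2071 = 0.00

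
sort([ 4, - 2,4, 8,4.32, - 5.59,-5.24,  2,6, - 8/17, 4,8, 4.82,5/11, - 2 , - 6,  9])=[ - 6,  -  5.59 , - 5.24 ,-2 , - 2, -8/17, 5/11, 2,4 , 4,4, 4.32, 4.82, 6 , 8, 8, 9 ]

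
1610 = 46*35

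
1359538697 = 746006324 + 613532373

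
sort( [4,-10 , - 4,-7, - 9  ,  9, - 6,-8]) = [ - 10,-9,-8, - 7,-6, - 4 , 4,9]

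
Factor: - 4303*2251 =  - 13^1*331^1 * 2251^1 =- 9686053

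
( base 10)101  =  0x65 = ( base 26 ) 3N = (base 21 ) 4h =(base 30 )3b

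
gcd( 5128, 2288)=8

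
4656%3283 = 1373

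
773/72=773/72 = 10.74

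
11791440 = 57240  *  206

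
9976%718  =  642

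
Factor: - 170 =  - 2^1 * 5^1 * 17^1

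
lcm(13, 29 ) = 377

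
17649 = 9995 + 7654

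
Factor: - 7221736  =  -2^3*17^1*53101^1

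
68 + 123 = 191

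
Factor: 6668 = 2^2* 1667^1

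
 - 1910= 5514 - 7424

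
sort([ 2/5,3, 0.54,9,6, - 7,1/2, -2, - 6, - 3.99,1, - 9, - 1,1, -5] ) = [ - 9, - 7, -6, - 5, -3.99, - 2, - 1, 2/5, 1/2,  0.54, 1, 1,3,6, 9]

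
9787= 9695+92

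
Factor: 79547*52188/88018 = 2^1*3^1*7^( -1 )*13^1*29^1*  211^1*4349^1 * 6287^( - 1)  =  2075699418/44009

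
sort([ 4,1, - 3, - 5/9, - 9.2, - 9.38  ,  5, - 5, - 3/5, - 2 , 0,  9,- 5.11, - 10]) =[ - 10, - 9.38, - 9.2, - 5.11, - 5, -3, - 2, - 3/5, - 5/9,0,1,4,5,9] 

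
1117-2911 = -1794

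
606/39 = 15+7/13 =15.54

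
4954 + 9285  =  14239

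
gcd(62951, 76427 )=1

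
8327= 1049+7278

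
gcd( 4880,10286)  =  2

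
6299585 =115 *54779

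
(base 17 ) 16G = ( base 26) FH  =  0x197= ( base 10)407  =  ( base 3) 120002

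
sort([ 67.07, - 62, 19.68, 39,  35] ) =[ -62, 19.68,35, 39,  67.07]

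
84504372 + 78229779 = 162734151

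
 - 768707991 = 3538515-772246506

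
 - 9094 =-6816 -2278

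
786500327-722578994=63921333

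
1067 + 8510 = 9577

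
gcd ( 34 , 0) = 34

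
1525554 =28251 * 54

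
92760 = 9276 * 10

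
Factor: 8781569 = 113^1 * 77713^1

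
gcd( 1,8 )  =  1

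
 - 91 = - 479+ 388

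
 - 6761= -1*6761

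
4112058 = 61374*67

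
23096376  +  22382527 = 45478903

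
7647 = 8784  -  1137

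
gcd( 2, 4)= 2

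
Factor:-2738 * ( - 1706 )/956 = 1167757/239= 37^2*239^(- 1)*853^1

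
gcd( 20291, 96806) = 1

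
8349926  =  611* 13666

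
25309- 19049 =6260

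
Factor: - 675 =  - 3^3*5^2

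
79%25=4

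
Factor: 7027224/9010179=2342408/3003393 = 2^3 *3^( -1 )*149^ ( - 1 )*6719^ (  -  1)*292801^1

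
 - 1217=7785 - 9002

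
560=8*70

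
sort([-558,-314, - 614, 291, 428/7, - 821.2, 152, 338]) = [ - 821.2,-614, - 558, - 314, 428/7, 152, 291, 338 ] 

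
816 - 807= 9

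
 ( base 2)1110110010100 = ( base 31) 7R8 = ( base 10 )7572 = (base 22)FE4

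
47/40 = 47/40 = 1.18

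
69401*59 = 4094659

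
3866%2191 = 1675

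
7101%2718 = 1665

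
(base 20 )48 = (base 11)80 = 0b1011000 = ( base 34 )2k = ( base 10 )88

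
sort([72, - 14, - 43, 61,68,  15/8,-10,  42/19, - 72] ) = [ - 72,-43  , - 14,  -  10,15/8 , 42/19 , 61, 68,  72 ]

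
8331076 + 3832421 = 12163497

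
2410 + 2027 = 4437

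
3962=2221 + 1741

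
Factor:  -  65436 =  - 2^2*3^1*7^1*19^1*41^1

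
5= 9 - 4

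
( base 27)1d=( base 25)1f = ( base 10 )40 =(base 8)50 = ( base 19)22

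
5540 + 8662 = 14202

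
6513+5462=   11975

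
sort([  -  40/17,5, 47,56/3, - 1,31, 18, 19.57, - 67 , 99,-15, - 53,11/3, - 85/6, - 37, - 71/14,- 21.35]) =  [ - 67, - 53,-37, - 21.35, -15, - 85/6, - 71/14, - 40/17, - 1, 11/3, 5, 18,  56/3, 19.57,31,47, 99]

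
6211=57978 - 51767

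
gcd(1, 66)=1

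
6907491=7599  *909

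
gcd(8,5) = 1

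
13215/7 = 1887 + 6/7 = 1887.86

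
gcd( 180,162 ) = 18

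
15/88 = 15/88 = 0.17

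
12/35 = 12/35 = 0.34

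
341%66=11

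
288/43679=288/43679 = 0.01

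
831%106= 89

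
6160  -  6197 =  - 37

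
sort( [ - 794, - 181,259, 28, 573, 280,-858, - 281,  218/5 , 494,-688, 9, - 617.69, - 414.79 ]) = [ - 858, - 794, - 688,-617.69, - 414.79, - 281, - 181, 9,  28, 218/5, 259, 280, 494, 573 ] 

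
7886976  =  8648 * 912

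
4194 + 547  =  4741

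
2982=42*71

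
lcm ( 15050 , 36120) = 180600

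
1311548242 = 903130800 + 408417442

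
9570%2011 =1526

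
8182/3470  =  4091/1735 = 2.36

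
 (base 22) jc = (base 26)GE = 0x1ae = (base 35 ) CA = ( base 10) 430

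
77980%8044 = 5584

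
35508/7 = 35508/7 = 5072.57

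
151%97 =54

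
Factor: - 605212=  - 2^2*  151303^1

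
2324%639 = 407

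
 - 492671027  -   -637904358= 145233331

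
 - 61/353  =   - 61/353 = - 0.17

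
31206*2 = 62412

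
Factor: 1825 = 5^2 * 73^1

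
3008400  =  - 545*( - 5520)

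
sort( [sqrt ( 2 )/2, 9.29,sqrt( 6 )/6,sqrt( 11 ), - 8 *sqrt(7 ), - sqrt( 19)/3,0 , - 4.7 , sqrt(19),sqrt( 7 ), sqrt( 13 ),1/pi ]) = [ - 8*sqrt( 7 ),-4.7, -sqrt( 19)/3,0,1/pi,sqrt( 6) /6,sqrt( 2)/2,sqrt( 7 ),  sqrt( 11 ),sqrt(13 ),sqrt(19 ), 9.29 ]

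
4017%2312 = 1705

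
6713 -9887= - 3174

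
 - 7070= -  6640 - 430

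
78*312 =24336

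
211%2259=211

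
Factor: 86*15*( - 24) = - 2^4 * 3^2*5^1*43^1 = -30960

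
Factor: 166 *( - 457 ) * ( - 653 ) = 49537886 = 2^1  *  83^1 * 457^1 * 653^1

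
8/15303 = 8/15303 = 0.00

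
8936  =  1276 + 7660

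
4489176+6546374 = 11035550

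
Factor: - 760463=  - 11^1* 257^1*269^1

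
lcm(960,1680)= 6720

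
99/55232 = 99/55232=0.00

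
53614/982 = 26807/491 = 54.60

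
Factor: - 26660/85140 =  - 31/99 = -3^ (-2)*11^( - 1)*31^1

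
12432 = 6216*2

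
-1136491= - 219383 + - 917108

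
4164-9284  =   - 5120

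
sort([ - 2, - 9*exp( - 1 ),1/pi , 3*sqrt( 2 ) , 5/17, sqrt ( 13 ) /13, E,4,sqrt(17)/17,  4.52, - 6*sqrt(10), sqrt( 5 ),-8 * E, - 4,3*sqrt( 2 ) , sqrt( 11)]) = [ - 8*E,-6 * sqrt(10 ) ,-4, - 9*exp( -1) ,-2, sqrt( 17)/17,  sqrt(13 )/13,5/17,1/pi, sqrt (5 ),E, sqrt( 11 ),4, 3*sqrt( 2),3*sqrt( 2), 4.52]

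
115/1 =115 = 115.00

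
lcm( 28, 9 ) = 252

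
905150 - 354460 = 550690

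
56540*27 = 1526580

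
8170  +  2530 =10700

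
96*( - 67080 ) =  - 6439680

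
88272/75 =1176 + 24/25 = 1176.96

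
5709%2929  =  2780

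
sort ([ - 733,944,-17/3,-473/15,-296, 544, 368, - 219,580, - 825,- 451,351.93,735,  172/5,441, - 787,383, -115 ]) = [ - 825, - 787,  -  733,-451, - 296,-219,  -  115,-473/15,-17/3,172/5,351.93, 368, 383, 441, 544,580 , 735, 944]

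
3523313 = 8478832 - 4955519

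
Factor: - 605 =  - 5^1 * 11^2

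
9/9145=9/9145 = 0.00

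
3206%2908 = 298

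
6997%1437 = 1249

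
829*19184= 15903536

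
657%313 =31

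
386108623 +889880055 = 1275988678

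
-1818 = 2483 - 4301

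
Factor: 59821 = 163^1*367^1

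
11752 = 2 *5876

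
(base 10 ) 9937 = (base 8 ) 23321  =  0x26D1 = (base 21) 11B4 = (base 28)CIP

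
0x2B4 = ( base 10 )692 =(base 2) 1010110100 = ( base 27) ph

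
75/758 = 75/758=0.10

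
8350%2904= 2542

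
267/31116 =89/10372 = 0.01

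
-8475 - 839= - 9314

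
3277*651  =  2133327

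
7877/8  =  7877/8 =984.62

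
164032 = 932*176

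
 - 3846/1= -3846 = -3846.00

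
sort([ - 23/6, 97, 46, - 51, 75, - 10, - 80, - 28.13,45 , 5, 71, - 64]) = [ - 80, - 64, - 51, - 28.13, - 10 , - 23/6,5, 45, 46,71 , 75, 97]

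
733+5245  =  5978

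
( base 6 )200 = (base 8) 110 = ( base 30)2C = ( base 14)52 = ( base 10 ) 72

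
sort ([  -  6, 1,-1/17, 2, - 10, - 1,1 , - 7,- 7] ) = [ - 10, - 7,-7, - 6,  -  1, - 1/17, 1,1, 2 ] 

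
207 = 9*23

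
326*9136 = 2978336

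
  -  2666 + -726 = -3392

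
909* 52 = 47268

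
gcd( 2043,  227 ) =227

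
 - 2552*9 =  -22968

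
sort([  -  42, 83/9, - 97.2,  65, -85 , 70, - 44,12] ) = [-97.2, - 85,  -  44 , - 42,  83/9 , 12,65 , 70 ] 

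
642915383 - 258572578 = 384342805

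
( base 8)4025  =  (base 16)815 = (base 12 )1245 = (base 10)2069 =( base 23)3KM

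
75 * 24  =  1800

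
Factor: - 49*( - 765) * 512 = 2^9*3^2*5^1*7^2* 17^1  =  19192320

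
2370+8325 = 10695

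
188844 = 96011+92833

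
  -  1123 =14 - 1137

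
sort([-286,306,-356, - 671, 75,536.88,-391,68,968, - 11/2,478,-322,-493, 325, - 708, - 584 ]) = [ - 708, - 671, - 584, - 493 ,  -  391,- 356, - 322,- 286  ,  -  11/2,68,75,306,325,478,536.88, 968] 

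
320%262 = 58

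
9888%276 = 228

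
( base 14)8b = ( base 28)4b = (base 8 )173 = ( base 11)102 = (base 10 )123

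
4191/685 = 4191/685   =  6.12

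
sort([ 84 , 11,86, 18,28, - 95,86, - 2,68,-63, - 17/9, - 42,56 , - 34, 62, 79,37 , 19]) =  [ - 95, - 63, - 42, - 34, - 2, - 17/9,11,  18,19, 28, 37, 56 , 62,68, 79, 84, 86,  86] 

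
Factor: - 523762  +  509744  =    -  2^1 *43^1*163^1 = -14018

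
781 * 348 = 271788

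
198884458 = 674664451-475779993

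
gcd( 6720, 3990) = 210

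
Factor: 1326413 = 11^1* 37^1*3259^1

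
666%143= 94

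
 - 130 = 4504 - 4634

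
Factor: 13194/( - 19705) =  - 2^1*3^2*5^(-1 )*7^(-1)*563^( - 1 )*733^1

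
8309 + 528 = 8837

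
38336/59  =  38336/59= 649.76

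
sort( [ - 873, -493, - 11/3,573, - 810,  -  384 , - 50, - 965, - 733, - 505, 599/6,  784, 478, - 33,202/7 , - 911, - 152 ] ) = [ - 965, - 911, - 873, - 810, - 733 ,-505, - 493,- 384, - 152,-50, - 33, - 11/3,202/7, 599/6 , 478,573,784 ]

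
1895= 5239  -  3344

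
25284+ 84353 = 109637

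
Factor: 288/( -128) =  - 2^(  -  2 )*3^2 =- 9/4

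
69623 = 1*69623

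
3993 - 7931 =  - 3938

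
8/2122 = 4/1061 = 0.00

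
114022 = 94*1213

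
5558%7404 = 5558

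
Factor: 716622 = 2^1*3^1 * 83^1*1439^1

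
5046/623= 5046/623 = 8.10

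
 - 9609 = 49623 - 59232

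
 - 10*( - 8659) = 86590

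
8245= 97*85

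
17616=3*5872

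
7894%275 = 194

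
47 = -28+75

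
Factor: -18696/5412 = -2^1 * 11^( -1)*19^1 = - 38/11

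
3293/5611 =3293/5611 = 0.59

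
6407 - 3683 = 2724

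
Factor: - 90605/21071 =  - 5^1*19^ (- 1)*1109^(-1 )*18121^1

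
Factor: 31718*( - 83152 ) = -2637415136 = -  2^5*5197^1*15859^1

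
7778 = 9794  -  2016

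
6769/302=6769/302 = 22.41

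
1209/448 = 2 + 313/448=2.70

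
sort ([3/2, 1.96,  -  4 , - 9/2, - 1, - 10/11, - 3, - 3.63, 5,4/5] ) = [  -  9/2, -4, - 3.63, - 3, - 1,- 10/11,4/5, 3/2 , 1.96,5] 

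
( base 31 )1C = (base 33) 1a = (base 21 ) 21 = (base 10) 43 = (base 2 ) 101011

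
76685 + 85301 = 161986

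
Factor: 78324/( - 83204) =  - 3^1*11^ ( - 1)*31^(  -  1)*107^1  =  - 321/341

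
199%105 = 94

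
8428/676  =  2107/169 = 12.47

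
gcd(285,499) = 1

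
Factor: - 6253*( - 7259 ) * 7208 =327174918616 = 2^3*7^1*13^2*17^2*37^1*53^1*61^1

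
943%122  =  89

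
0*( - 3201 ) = 0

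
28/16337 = 28/16337 = 0.00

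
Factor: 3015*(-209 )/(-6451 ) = 630135/6451 = 3^2*5^1* 11^1 * 19^1*67^1*6451^( - 1)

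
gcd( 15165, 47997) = 9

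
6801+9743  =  16544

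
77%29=19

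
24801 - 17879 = 6922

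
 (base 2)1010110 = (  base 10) 86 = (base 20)46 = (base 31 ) 2O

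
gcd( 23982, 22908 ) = 6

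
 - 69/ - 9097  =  69/9097 =0.01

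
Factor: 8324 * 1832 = 15249568 =2^5*229^1*2081^1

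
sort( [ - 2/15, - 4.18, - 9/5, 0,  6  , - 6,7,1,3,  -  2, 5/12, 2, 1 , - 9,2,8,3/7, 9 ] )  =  [ - 9, - 6, - 4.18, - 2, - 9/5, - 2/15,0,5/12, 3/7, 1,  1, 2,2, 3, 6, 7,8 , 9]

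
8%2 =0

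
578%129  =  62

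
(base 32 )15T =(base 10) 1213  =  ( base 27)1hp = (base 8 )2275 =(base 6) 5341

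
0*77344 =0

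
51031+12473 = 63504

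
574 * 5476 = 3143224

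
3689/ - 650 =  - 6 + 211/650 = - 5.68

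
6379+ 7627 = 14006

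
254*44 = 11176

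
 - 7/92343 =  - 7/92343=- 0.00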